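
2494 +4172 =6666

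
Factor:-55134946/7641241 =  - 2^1*53^1*157^1*3313^1*7641241^( - 1)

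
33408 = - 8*( - 4176 )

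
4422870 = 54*81905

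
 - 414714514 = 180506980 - 595221494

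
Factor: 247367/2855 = 5^( - 1) * 17^1 * 571^(-1)*14551^1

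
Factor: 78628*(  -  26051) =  - 2^2*11^1 * 109^1*239^1*1787^1 = - 2048338028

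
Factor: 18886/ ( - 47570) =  -5^( - 1)*7^1*19^1 *67^( - 1) = - 133/335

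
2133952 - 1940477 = 193475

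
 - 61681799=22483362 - 84165161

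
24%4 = 0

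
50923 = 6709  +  44214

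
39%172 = 39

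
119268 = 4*29817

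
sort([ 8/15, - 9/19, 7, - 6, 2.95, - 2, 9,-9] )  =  [ - 9, - 6, - 2,- 9/19, 8/15,  2.95, 7, 9] 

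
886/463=886/463  =  1.91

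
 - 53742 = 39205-92947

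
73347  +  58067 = 131414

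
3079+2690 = 5769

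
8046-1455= 6591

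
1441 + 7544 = 8985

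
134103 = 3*44701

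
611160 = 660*926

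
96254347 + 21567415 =117821762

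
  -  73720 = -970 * 76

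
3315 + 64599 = 67914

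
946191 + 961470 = 1907661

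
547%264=19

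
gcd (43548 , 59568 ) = 12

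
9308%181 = 77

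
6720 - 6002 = 718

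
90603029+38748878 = 129351907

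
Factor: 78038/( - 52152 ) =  - 2^ (-2)*3^(- 1)*41^( - 1)*53^(-1)*39019^1 = - 39019/26076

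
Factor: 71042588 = 2^2* 17760647^1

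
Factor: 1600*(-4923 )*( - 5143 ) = 2^6*3^2*5^2 * 37^1*139^1*547^1 = 40510382400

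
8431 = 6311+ 2120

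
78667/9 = 8740 + 7/9 = 8740.78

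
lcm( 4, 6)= 12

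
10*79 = 790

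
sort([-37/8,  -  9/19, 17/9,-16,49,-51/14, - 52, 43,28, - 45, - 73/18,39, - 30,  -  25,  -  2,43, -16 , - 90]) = [-90 , - 52, - 45, - 30, - 25, - 16,  -  16,-37/8, - 73/18,  -  51/14 , - 2, - 9/19,  17/9,  28, 39,43,43,  49]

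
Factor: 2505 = 3^1*5^1*167^1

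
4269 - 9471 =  - 5202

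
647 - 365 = 282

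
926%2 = 0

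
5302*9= 47718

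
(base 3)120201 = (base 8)650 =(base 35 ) C4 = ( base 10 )424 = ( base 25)GO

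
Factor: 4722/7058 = 3^1*787^1*3529^ (- 1)=2361/3529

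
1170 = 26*45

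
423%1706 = 423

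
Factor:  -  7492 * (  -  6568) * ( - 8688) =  - 427514377728 = - 2^9*3^1*181^1 * 821^1 * 1873^1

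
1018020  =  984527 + 33493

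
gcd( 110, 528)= 22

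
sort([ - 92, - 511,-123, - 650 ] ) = [ - 650, - 511, - 123, - 92 ] 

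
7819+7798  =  15617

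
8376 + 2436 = 10812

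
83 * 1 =83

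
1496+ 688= 2184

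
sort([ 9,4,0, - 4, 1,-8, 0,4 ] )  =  [ - 8, - 4,0,0,1 , 4,4,9]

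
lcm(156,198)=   5148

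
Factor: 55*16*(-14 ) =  - 2^5*5^1*7^1* 11^1 = -12320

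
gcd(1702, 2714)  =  46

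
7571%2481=128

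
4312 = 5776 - 1464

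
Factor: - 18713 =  - 18713^1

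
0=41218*0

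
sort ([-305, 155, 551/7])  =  [ - 305, 551/7, 155]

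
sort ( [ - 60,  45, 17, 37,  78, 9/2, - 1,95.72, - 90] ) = [-90, - 60,  -  1, 9/2,17,37, 45,78, 95.72] 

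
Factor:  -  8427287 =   -  11^2*257^1 *271^1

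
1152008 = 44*26182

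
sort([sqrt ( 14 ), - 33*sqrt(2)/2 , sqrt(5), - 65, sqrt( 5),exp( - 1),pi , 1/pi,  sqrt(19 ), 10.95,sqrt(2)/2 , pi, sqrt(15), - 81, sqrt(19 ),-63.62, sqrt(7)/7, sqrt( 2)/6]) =[-81, - 65,  -  63.62,-33*sqrt(2 )/2, sqrt(2)/6,1/pi, exp( - 1),sqrt( 7)/7,sqrt(2 )/2, sqrt(5 ), sqrt( 5), pi, pi,sqrt( 14),sqrt(15 )  ,  sqrt(19), sqrt(19), 10.95] 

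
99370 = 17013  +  82357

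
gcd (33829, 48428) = 1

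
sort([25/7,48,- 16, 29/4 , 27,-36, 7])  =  [ - 36, - 16, 25/7, 7, 29/4, 27, 48]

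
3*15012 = 45036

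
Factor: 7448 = 2^3*7^2 * 19^1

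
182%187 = 182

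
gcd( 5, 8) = 1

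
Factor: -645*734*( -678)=2^2 * 3^2*5^1*43^1*113^1*367^1  =  320985540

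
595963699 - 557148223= 38815476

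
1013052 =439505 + 573547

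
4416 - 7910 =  - 3494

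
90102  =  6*15017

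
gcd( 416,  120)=8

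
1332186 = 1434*929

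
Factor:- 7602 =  - 2^1*3^1* 7^1*181^1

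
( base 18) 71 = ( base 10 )127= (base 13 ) 9a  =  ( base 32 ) 3v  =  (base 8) 177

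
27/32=27/32  =  0.84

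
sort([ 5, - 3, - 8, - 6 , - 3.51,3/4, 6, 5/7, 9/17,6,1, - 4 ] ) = [  -  8, - 6 , - 4, - 3.51, - 3, 9/17,5/7 , 3/4, 1,5, 6, 6]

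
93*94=8742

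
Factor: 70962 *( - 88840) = -2^4*3^1*5^1 * 2221^1*11827^1 = - 6304264080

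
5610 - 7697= - 2087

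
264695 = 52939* 5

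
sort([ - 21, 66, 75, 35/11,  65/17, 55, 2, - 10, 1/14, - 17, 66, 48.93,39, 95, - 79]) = [ - 79, - 21, - 17, - 10 , 1/14  ,  2, 35/11, 65/17,39, 48.93,  55, 66,66,75,95] 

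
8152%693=529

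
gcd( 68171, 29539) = 1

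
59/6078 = 59/6078 = 0.01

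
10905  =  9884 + 1021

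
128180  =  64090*2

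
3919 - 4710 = -791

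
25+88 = 113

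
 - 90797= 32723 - 123520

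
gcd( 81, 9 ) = 9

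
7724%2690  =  2344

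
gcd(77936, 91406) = 2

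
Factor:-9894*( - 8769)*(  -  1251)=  - 108537367986 = - 2^1*3^4*17^1*37^1*79^1 * 97^1*139^1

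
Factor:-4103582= -2^1 * 7^1*19^1*15427^1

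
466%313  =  153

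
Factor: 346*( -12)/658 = -2076/329 =- 2^2*3^1*7^( - 1)*47^(-1) * 173^1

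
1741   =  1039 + 702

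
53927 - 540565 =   -  486638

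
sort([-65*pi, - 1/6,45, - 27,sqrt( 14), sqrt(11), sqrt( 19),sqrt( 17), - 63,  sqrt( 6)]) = [ - 65*pi,-63, - 27 , - 1/6, sqrt(6 ), sqrt( 11 ),sqrt( 14),sqrt( 17 ),sqrt(19 ), 45] 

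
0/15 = 0 = 0.00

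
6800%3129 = 542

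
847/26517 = 847/26517=0.03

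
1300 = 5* 260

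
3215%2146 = 1069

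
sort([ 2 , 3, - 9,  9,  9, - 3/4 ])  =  [ - 9, - 3/4,2, 3  ,  9 , 9] 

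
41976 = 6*6996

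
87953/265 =331 + 238/265  =  331.90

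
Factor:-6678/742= -3^2 = - 9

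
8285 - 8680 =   -  395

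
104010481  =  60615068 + 43395413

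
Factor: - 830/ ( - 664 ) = 5/4  =  2^( - 2) * 5^1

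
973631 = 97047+876584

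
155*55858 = 8657990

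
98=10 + 88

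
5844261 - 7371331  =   - 1527070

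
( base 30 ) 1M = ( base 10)52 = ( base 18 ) 2g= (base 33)1j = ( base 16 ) 34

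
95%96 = 95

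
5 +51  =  56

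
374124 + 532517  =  906641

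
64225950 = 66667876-2441926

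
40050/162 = 2225/9=247.22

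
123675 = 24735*5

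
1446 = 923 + 523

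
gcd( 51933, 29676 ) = 7419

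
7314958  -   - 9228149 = 16543107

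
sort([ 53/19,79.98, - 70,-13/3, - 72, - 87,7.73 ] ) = [ -87,  -  72  , - 70  , - 13/3,53/19,7.73 , 79.98] 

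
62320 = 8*7790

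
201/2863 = 201/2863=0.07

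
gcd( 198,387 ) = 9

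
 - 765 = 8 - 773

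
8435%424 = 379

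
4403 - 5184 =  - 781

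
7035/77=91 + 4/11 =91.36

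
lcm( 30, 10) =30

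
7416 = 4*1854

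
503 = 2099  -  1596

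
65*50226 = 3264690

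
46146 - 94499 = -48353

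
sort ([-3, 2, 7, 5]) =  [ - 3, 2, 5,7]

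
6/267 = 2/89 = 0.02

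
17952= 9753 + 8199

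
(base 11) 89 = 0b1100001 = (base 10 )97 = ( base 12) 81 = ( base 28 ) 3d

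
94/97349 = 94/97349 = 0.00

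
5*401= 2005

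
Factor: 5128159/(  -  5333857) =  - 191^1*26849^1*5333857^ ( - 1 ) 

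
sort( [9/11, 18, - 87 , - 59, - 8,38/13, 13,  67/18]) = [ - 87, - 59, - 8,9/11,  38/13,67/18,  13, 18] 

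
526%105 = 1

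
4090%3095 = 995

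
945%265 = 150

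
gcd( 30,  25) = 5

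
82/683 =82/683 = 0.12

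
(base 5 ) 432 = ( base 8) 165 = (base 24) 4L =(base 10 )117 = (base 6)313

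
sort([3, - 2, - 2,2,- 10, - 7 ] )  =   [ - 10, - 7, - 2, - 2,2, 3]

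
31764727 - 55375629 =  - 23610902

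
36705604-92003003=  - 55297399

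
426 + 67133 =67559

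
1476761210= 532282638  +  944478572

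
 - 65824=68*( - 968) 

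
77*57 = 4389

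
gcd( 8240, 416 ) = 16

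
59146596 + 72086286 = 131232882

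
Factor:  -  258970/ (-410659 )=2^1*5^1*19^1*29^1*47^1*  410659^( - 1 ) 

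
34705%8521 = 621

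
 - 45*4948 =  - 222660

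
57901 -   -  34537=92438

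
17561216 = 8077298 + 9483918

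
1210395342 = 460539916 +749855426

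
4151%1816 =519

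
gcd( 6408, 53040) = 24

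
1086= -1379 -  - 2465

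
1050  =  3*350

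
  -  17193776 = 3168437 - 20362213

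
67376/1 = 67376 =67376.00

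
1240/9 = 1240/9 = 137.78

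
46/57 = 46/57 = 0.81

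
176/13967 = 176/13967 = 0.01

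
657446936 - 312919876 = 344527060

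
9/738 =1/82 = 0.01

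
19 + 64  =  83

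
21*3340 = 70140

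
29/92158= 29/92158 = 0.00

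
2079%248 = 95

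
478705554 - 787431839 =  - 308726285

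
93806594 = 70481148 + 23325446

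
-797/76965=- 797/76965  =  - 0.01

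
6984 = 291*24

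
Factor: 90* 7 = 630 = 2^1* 3^2*5^1* 7^1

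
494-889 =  - 395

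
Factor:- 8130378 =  - 2^1*3^1*1355063^1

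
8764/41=213  +  31/41= 213.76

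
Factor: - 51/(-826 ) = 2^(  -  1)*3^1*7^(  -  1 ) * 17^1*59^(-1 ) 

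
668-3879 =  - 3211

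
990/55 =18 =18.00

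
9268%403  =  402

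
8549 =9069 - 520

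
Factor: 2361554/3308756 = 2^( - 1)*11^( - 1 )*13^1 *61^1*139^( - 1) *541^(-1 )*1489^1 = 1180777/1654378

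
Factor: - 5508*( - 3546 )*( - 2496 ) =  - 2^9*3^7*13^1*17^1*197^1= -  48750294528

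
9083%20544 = 9083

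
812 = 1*812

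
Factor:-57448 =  - 2^3*43^1*167^1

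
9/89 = 9/89= 0.10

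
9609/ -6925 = - 9609/6925 =- 1.39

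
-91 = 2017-2108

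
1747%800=147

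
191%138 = 53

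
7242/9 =2414/3  =  804.67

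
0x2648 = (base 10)9800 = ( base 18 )1C48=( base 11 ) 73AA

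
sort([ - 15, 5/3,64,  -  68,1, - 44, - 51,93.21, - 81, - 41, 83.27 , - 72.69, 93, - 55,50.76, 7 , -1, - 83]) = [ -83,  -  81, - 72.69, - 68, - 55, - 51, - 44, - 41, - 15, - 1, 1 , 5/3,  7,50.76,  64, 83.27,93  ,  93.21]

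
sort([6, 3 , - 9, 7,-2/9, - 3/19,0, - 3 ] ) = [-9,- 3,-2/9,  -  3/19 , 0,3, 6,7 ]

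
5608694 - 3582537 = 2026157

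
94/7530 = 47/3765 = 0.01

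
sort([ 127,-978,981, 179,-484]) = [-978, -484,127,  179, 981]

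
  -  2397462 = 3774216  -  6171678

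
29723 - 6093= 23630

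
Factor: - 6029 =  - 6029^1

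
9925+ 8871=18796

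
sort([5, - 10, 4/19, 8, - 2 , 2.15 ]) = [ - 10, - 2,4/19, 2.15,5, 8 ]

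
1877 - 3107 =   -  1230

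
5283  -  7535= - 2252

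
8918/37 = 241  +  1/37 = 241.03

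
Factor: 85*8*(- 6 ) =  - 2^4*3^1*5^1*17^1   =  - 4080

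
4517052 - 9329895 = - 4812843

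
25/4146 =25/4146 = 0.01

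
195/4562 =195/4562 =0.04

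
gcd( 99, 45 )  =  9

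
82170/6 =13695=13695.00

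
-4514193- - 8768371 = 4254178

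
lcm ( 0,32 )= 0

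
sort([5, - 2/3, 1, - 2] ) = [ - 2,-2/3,1,5]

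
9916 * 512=5076992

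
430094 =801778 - 371684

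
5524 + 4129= 9653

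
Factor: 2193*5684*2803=34939428636 = 2^2*3^1*7^2*17^1*29^1*43^1*2803^1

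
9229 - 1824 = 7405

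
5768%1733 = 569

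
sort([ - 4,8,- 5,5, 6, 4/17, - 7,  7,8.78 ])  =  [ -7, - 5, - 4,4/17,5,6,7,8,8.78 ]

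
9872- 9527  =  345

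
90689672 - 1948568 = 88741104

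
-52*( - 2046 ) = 106392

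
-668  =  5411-6079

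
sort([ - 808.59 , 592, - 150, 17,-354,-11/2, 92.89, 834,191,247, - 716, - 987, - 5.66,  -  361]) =[ - 987, - 808.59, - 716, - 361,-354 , - 150, - 5.66, - 11/2, 17, 92.89,191,247,592,834]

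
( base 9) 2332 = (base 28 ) 25M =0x6c2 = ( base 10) 1730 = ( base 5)23410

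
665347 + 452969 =1118316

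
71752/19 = 3776 + 8/19 = 3776.42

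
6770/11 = 615 + 5/11 = 615.45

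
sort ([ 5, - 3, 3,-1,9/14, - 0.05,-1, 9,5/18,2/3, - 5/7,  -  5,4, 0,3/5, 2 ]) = [ - 5,- 3,-1, - 1  , - 5/7,- 0.05 , 0,5/18, 3/5,9/14, 2/3  ,  2,3,4,5, 9 ]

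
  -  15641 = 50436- 66077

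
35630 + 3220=38850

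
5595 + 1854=7449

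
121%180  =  121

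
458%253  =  205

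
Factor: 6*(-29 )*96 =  - 16704  =  -2^6*3^2 * 29^1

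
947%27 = 2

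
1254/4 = 627/2 =313.50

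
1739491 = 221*7871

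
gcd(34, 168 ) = 2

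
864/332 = 2+50/83 = 2.60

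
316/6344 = 79/1586 = 0.05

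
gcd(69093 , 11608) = 1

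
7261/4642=1 + 2619/4642 = 1.56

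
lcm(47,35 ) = 1645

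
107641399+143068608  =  250710007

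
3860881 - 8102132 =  - 4241251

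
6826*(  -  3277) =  - 22368802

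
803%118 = 95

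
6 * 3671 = 22026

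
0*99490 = 0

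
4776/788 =1194/197=6.06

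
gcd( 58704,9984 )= 48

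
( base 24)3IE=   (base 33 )1WT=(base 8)4176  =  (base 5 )32144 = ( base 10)2174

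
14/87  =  14/87 = 0.16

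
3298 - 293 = 3005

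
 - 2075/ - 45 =46 + 1/9  =  46.11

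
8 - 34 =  - 26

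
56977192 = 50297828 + 6679364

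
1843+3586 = 5429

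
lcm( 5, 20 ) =20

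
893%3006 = 893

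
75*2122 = 159150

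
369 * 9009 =3324321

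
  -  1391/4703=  - 1391/4703= - 0.30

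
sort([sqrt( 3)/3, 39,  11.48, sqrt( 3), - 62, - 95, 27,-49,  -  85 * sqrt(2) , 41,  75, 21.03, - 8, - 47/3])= [ - 85 * sqrt( 2), - 95,-62, - 49, - 47/3, - 8,  sqrt( 3)/3,sqrt( 3), 11.48,21.03, 27,39, 41, 75] 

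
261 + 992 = 1253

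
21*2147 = 45087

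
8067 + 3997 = 12064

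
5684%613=167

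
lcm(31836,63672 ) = 63672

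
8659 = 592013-583354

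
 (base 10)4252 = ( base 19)bef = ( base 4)1002130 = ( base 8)10234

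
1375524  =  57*24132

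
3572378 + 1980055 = 5552433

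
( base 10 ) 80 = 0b1010000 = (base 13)62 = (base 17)4C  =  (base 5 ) 310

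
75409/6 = 12568+1/6 = 12568.17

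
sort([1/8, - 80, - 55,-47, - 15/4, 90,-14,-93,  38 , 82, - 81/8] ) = [ - 93, - 80,- 55,- 47 ,  -  14, - 81/8, - 15/4,1/8, 38, 82,  90]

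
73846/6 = 12307 + 2/3 = 12307.67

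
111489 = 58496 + 52993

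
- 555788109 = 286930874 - 842718983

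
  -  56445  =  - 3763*15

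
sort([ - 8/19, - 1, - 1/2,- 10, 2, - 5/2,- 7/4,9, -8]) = [-10, - 8, - 5/2, - 7/4,-1,  -  1/2,- 8/19,  2, 9]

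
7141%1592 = 773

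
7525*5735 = 43155875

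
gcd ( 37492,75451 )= 1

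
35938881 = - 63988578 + 99927459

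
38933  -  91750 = - 52817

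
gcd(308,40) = 4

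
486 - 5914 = -5428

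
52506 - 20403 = 32103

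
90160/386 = 233 + 111/193 = 233.58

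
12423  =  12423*1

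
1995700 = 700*2851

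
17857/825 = 21+532/825 = 21.64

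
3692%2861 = 831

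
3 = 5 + -2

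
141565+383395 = 524960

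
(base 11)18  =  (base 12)17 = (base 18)11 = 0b10011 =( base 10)19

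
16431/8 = 16431/8 = 2053.88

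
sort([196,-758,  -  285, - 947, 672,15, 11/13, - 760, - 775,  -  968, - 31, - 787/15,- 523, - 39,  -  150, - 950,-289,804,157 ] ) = [ - 968,  -  950, - 947 ,  -  775, - 760,-758,-523, - 289, - 285, - 150,  -  787/15,-39,  -  31 , 11/13,15,157,196,672,804]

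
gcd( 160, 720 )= 80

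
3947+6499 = 10446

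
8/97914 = 4/48957 = 0.00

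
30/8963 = 30/8963 = 0.00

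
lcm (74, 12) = 444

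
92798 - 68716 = 24082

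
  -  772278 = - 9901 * 78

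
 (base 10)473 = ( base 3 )122112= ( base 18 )185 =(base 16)1D9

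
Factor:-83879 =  - 37^1*2267^1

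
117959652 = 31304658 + 86654994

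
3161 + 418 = 3579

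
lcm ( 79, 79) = 79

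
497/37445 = 497/37445 = 0.01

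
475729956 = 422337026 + 53392930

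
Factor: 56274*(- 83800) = -2^4* 3^1*5^2 * 83^1 * 113^1*419^1= -  4715761200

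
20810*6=124860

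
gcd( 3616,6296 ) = 8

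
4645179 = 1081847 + 3563332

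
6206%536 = 310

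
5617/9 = 5617/9 = 624.11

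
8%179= 8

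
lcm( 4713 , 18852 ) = 18852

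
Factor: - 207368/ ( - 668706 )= 2^2 * 3^( - 1)*7^2 * 23^2 * 59^( - 1 )*1889^(-1) = 103684/334353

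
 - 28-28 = -56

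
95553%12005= 11518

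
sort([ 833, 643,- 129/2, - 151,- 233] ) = [ - 233, -151 , - 129/2,643,833] 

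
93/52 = 1 + 41/52 = 1.79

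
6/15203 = 6/15203  =  0.00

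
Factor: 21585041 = 21585041^1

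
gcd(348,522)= 174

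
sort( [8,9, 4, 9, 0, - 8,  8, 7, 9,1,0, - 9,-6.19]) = [ - 9, - 8, - 6.19,0,0, 1, 4, 7,  8,  8,9,9, 9] 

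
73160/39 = 1875 + 35/39 = 1875.90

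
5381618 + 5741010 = 11122628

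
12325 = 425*29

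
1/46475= 1/46475 =0.00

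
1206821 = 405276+801545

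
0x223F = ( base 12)50A7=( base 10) 8767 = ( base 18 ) 1911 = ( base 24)F57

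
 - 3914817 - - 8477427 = 4562610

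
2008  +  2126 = 4134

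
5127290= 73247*70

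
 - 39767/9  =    -  39767/9 = -4418.56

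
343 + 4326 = 4669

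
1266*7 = 8862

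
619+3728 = 4347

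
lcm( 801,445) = 4005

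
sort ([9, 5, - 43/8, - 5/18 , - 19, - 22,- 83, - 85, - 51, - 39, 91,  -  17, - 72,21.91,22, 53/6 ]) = [ - 85, - 83, - 72 , - 51, - 39, - 22,-19, - 17,-43/8,-5/18, 5 , 53/6, 9, 21.91,22, 91]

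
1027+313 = 1340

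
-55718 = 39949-95667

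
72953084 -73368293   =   - 415209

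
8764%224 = 28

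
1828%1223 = 605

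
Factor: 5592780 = 2^2*3^3*5^1*10357^1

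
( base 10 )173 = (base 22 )7j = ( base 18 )9B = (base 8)255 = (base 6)445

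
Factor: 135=3^3*5^1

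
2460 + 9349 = 11809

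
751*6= 4506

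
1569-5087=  - 3518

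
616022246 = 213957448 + 402064798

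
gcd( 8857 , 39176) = 1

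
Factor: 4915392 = 2^6*3^1*25601^1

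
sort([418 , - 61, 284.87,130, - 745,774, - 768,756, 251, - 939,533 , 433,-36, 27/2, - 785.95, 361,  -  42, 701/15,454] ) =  [ - 939, -785.95,-768, -745, - 61, - 42,-36, 27/2,701/15,  130, 251,  284.87,361,418, 433, 454, 533, 756, 774 ] 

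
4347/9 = 483 = 483.00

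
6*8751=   52506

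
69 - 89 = -20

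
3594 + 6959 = 10553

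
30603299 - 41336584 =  - 10733285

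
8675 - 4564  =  4111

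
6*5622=33732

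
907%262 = 121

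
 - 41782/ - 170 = 245+66/85 =245.78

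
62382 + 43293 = 105675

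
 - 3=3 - 6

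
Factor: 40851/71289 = 51/89 =3^1*17^1*89^( - 1 ) 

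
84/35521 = 84/35521  =  0.00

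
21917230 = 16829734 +5087496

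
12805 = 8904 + 3901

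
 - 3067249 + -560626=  - 3627875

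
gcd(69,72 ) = 3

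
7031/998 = 7031/998  =  7.05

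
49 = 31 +18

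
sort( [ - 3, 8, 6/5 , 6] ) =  [ - 3, 6/5, 6, 8]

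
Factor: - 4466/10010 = -5^( - 1)*13^(- 1 ) * 29^1 = - 29/65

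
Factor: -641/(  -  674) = 2^( - 1 )*337^(- 1)* 641^1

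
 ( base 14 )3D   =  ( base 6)131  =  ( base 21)2D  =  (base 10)55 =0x37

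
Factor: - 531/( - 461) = 3^2*59^1*461^( - 1)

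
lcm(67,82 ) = 5494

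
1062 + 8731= 9793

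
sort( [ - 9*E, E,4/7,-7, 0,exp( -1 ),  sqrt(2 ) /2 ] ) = [ - 9*E, - 7  ,  0, exp( - 1),4/7, sqrt( 2 ) /2,  E ] 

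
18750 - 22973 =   -  4223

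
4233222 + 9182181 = 13415403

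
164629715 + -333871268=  - 169241553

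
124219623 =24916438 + 99303185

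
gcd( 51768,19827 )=9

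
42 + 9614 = 9656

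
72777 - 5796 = 66981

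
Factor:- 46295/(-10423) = 5^1*7^ (-1 )*47^1*197^1*1489^( - 1)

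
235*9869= 2319215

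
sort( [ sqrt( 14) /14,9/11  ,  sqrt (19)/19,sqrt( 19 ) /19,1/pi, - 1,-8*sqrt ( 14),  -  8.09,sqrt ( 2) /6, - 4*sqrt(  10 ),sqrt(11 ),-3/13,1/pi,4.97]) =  [-8* sqrt ( 14), - 4 * sqrt( 10 ),-8.09, - 1, - 3/13,sqrt( 19 )/19,sqrt( 19)/19,sqrt (2 ) /6, sqrt(14 )/14, 1/pi,1/pi,9/11,sqrt( 11 ), 4.97]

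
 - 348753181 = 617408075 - 966161256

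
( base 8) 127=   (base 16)57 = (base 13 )69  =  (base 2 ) 1010111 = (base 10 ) 87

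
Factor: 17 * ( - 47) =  - 799 = - 17^1*47^1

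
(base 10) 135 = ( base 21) 69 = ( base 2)10000111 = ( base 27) 50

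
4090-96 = 3994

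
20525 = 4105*5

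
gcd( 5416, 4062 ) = 1354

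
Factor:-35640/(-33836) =2^1 * 3^4*5^1*769^(  -  1)=810/769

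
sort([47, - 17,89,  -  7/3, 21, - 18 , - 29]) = [ - 29,-18,-17,-7/3, 21, 47, 89]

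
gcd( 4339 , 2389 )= 1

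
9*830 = 7470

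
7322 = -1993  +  9315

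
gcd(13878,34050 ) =6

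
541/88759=541/88759 = 0.01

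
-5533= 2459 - 7992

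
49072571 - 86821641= - 37749070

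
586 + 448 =1034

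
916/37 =24  +  28/37  =  24.76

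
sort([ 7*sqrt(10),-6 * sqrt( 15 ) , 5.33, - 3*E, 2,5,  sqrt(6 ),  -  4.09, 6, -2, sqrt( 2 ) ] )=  [ - 6*sqrt( 15), - 3*E , - 4.09, - 2, sqrt (2 ), 2, sqrt( 6),  5, 5.33,6,7*sqrt( 10 ) ] 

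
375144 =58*6468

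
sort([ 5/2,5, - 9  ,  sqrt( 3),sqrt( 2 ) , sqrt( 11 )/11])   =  [ - 9 , sqrt(11)/11,sqrt(2), sqrt(3),  5/2,5 ]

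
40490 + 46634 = 87124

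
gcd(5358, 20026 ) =38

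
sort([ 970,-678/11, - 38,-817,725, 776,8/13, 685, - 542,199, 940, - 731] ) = [-817, - 731,- 542,  -  678/11, - 38,8/13,  199,685,725,776, 940,970 ]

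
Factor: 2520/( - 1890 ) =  - 2^2*3^( - 1)= -4/3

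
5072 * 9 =45648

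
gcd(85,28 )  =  1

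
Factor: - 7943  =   - 13^2*47^1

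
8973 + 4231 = 13204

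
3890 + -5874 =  - 1984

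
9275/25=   371 = 371.00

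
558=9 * 62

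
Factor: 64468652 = 2^2 * 37^1 * 659^1 *661^1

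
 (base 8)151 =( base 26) 41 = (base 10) 105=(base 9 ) 126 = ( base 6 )253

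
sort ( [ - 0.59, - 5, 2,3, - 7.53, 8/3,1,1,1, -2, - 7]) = [ - 7.53,- 7,  -  5, - 2,-0.59,1,1,1,2, 8/3, 3] 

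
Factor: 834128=2^4*37^1*1409^1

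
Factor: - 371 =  - 7^1*53^1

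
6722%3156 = 410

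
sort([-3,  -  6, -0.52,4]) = [- 6,-3, - 0.52, 4] 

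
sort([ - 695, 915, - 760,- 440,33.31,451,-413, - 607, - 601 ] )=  [ -760, - 695,-607,  -  601,-440,  -  413,33.31,451,915] 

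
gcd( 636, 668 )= 4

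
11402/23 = 495+17/23 = 495.74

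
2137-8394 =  - 6257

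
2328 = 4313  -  1985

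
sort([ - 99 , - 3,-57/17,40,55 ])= [  -  99, - 57/17, - 3,40,55] 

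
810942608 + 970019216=1780961824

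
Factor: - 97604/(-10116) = 3^( -2 )*13^1 * 281^( - 1)*1877^1 = 24401/2529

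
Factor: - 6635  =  -5^1*1327^1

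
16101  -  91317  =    -  75216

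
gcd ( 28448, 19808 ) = 32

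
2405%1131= 143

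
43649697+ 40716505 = 84366202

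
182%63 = 56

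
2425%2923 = 2425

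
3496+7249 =10745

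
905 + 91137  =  92042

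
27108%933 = 51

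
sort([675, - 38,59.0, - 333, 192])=[-333,  -  38, 59.0, 192, 675]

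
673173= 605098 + 68075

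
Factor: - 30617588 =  - 2^2*19^1*402863^1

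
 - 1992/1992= - 1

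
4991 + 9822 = 14813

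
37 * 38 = 1406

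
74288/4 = 18572 = 18572.00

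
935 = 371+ 564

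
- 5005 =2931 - 7936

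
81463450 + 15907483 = 97370933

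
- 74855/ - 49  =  74855/49 = 1527.65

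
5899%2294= 1311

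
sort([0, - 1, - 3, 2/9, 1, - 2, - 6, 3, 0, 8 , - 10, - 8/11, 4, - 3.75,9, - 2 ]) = [ - 10,  -  6 , - 3.75, - 3, - 2, -2, - 1, - 8/11,0, 0, 2/9,1, 3, 4, 8, 9]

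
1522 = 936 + 586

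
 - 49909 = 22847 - 72756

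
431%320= 111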